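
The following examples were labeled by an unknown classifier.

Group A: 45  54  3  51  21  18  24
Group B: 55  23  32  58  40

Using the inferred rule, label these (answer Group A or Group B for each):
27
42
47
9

Group A, Group A, Group B, Group A

The common property of the 'Group A' items is: multiple of 3. No 'Group B' item has it.
27: 27 = 3·9 — satisfies this, so Group A.
42: 42 = 3·14 — satisfies this, so Group A.
47: 47 = 3·15 + 2 — lacks this property, so Group B.
9: 9 = 3·3 — satisfies this, so Group A.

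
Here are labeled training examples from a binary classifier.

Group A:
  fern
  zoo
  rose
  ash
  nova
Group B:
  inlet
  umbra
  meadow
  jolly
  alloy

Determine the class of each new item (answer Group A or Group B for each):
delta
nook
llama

Group B, Group A, Group B

Rule: length ≤ 4. This holds for each 'Group A' example and fails for each 'Group B' one.
delta → length 5 → Group B.
nook → length 4 → Group A.
llama → length 5 → Group B.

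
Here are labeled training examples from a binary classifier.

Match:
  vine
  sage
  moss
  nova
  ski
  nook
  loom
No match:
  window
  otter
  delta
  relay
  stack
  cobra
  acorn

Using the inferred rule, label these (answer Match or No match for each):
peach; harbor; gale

No match, No match, Match

A rule that fits every label: length ≤ 4 — true of each 'Match' example, false of each 'No match' one.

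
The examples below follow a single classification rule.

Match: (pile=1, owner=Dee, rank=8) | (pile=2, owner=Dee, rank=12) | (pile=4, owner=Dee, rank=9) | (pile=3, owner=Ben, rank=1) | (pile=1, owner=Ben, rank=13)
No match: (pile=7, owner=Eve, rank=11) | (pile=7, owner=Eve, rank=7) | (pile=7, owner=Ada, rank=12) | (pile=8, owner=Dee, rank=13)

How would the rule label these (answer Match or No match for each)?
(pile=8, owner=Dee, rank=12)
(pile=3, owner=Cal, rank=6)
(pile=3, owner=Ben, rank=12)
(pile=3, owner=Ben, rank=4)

No match, Match, Match, Match

The simplest hypothesis consistent with all the labels is: pile ≤ 4.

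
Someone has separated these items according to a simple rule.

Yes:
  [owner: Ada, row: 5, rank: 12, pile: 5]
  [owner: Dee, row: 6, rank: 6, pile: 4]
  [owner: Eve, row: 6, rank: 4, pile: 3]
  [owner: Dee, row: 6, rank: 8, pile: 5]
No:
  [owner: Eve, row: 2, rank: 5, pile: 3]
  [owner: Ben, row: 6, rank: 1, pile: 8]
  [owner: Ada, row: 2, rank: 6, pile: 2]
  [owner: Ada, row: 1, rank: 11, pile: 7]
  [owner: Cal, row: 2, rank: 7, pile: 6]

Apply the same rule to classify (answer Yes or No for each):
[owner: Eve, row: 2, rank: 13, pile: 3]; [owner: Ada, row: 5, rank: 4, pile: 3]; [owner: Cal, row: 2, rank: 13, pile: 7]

The distinguishing property — row ≥ 5 AND pile ≤ 5 — holds for all the 'Yes' cases and none of the 'No' cases.

No, Yes, No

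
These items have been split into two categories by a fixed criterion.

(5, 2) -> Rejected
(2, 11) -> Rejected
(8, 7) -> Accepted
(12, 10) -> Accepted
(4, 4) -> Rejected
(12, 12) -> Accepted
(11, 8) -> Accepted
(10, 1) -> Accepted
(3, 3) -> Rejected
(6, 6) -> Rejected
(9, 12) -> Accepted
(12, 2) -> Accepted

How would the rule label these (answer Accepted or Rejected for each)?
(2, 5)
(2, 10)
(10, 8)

Rejected, Rejected, Accepted

The rule appears to be: first ≥ 7.
(2, 5) — first 2, hence Rejected.
(2, 10) — first 2, hence Rejected.
(10, 8) — first 10, hence Accepted.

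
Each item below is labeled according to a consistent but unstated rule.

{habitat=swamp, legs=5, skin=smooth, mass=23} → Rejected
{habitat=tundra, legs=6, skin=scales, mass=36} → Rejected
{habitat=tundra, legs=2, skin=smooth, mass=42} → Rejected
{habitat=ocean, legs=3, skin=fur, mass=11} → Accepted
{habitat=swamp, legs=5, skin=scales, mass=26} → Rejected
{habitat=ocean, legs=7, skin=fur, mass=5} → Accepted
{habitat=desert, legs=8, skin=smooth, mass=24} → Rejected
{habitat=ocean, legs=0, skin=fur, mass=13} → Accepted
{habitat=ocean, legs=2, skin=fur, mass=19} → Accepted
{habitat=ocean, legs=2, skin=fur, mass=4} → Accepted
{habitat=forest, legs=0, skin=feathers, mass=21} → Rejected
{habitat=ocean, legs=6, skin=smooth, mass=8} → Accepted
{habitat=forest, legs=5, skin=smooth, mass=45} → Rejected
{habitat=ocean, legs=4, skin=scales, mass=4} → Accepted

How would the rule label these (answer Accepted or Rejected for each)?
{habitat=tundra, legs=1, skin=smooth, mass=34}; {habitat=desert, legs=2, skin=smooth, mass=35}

The classifier is using: habitat is ocean.

Rejected, Rejected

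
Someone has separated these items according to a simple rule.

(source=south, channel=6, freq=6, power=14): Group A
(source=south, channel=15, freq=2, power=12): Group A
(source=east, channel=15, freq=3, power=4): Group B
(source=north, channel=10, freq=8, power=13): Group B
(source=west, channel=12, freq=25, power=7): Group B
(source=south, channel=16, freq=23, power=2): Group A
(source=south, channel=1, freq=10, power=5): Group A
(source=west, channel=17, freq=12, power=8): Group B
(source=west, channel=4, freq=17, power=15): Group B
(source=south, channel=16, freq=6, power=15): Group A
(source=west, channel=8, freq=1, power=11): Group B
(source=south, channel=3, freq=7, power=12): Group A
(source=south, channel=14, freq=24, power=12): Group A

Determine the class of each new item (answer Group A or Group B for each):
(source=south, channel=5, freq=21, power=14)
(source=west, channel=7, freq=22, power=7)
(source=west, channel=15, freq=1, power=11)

The rule appears to be: source is south.

Group A, Group B, Group B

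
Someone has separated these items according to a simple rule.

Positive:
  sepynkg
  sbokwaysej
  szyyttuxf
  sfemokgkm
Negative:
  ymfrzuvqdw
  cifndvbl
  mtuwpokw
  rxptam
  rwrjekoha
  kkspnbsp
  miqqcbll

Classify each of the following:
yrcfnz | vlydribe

Negative, Negative

All 'Positive' examples share one property — starts with 's' — and every 'Negative' example lacks it.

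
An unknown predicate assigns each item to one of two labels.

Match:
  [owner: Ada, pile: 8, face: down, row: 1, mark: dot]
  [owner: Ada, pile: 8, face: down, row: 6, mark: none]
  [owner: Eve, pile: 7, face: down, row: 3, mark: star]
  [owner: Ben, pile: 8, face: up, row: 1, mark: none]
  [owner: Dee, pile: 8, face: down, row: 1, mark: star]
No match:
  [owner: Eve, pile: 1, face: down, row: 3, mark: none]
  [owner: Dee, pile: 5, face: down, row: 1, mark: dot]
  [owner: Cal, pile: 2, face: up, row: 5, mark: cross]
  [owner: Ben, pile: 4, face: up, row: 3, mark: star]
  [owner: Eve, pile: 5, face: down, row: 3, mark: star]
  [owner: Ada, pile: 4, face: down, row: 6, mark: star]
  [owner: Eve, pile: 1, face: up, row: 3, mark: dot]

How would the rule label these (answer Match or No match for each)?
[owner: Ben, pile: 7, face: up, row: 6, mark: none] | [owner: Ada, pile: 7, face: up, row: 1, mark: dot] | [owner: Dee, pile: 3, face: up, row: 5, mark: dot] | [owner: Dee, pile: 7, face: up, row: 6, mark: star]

The classifier is using: pile ≥ 7.
[owner: Ben, pile: 7, face: up, row: 6, mark: none] — pile = 7, hence Match.
[owner: Ada, pile: 7, face: up, row: 1, mark: dot] — pile = 7, hence Match.
[owner: Dee, pile: 3, face: up, row: 5, mark: dot] — pile = 3, hence No match.
[owner: Dee, pile: 7, face: up, row: 6, mark: star] — pile = 7, hence Match.

Match, Match, No match, Match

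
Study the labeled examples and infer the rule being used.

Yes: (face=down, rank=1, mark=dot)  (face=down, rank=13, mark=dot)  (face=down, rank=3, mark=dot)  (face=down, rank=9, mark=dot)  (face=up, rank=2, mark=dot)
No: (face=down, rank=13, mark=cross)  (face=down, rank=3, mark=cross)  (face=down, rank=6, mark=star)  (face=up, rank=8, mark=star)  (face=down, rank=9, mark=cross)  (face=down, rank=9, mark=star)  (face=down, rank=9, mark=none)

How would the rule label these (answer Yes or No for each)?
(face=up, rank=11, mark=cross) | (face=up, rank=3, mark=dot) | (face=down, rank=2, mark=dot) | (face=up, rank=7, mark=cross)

Every 'Yes' example satisfies: mark is dot. None of the 'No' examples do.

No, Yes, Yes, No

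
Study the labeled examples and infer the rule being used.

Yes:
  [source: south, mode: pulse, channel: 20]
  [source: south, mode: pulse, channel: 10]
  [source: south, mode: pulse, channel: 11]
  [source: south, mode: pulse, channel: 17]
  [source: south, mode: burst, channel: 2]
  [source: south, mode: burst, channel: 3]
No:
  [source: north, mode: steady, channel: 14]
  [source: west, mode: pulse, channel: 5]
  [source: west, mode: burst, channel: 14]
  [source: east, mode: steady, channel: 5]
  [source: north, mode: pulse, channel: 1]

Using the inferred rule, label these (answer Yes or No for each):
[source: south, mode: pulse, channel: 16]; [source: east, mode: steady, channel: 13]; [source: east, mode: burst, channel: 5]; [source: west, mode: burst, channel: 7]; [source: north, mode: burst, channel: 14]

Comparing the two groups points to one rule — source is south.
Yes: [source: south, mode: pulse, channel: 16], since source is south.
No: [source: east, mode: steady, channel: 13], since source is east.
No: [source: east, mode: burst, channel: 5], since source is east.
No: [source: west, mode: burst, channel: 7], since source is west.
No: [source: north, mode: burst, channel: 14], since source is north.

Yes, No, No, No, No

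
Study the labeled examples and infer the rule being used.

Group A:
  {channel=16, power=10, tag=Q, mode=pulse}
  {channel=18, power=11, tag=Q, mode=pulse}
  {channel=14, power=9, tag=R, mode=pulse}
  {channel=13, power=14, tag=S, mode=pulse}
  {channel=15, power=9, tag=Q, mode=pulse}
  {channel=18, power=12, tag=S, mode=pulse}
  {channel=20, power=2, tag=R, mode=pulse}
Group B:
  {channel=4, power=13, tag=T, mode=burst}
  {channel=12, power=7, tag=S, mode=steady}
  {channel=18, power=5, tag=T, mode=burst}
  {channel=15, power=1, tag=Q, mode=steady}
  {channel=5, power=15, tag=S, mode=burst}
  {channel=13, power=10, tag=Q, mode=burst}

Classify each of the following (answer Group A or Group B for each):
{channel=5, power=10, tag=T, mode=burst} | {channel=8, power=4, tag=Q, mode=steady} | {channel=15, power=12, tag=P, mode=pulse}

The rule appears to be: mode is pulse.
{channel=5, power=10, tag=T, mode=burst}: mode is burst, lacks this property → Group B. {channel=8, power=4, tag=Q, mode=steady}: mode is steady, lacks this property → Group B. {channel=15, power=12, tag=P, mode=pulse}: mode is pulse, matches → Group A.

Group B, Group B, Group A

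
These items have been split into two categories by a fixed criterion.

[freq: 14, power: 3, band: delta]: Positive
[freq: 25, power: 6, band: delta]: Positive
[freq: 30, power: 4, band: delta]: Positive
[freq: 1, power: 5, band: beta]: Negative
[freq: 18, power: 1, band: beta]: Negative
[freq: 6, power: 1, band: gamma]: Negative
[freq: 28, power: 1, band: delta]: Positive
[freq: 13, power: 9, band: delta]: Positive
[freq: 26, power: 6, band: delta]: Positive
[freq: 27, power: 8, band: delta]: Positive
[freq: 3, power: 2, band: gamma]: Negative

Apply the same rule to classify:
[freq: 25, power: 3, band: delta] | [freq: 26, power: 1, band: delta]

Positive, Positive

'Positive' ⟺ band is delta.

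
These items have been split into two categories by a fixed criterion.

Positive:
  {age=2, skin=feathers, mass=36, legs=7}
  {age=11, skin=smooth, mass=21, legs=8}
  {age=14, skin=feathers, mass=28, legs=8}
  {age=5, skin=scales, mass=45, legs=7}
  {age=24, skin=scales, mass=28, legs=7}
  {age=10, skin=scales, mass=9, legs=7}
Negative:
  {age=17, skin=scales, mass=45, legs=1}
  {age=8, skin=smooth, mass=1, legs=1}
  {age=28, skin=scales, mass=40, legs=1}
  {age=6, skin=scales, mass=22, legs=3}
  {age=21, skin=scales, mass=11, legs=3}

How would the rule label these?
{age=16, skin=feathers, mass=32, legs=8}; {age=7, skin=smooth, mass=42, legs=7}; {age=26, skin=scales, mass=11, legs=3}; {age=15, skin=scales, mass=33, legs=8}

'Positive' ⟺ legs ≥ 7.
{age=16, skin=feathers, mass=32, legs=8}: legs = 8, fits → Positive.
{age=7, skin=smooth, mass=42, legs=7}: legs = 7, fits → Positive.
{age=26, skin=scales, mass=11, legs=3}: legs = 3, does not pass → Negative.
{age=15, skin=scales, mass=33, legs=8}: legs = 8, fits → Positive.

Positive, Positive, Negative, Positive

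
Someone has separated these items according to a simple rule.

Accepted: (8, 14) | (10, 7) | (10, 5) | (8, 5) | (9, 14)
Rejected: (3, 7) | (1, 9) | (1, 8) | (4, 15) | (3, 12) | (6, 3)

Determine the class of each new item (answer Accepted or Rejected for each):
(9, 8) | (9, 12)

A rule that fits every label: first ≥ 7 — true of each 'Accepted' example, false of each 'Rejected' one.
(9, 8) — first 9, hence Accepted. (9, 12) — first 9, hence Accepted.

Accepted, Accepted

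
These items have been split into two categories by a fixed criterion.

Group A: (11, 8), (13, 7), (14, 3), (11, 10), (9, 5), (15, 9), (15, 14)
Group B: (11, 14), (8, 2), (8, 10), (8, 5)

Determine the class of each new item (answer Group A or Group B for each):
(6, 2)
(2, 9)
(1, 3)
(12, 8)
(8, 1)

One predicate separates the groups cleanly: first > second AND sum ≥ 14.
(6, 2): 6 > 2, 6+2 = 8, does not pass → Group B.
(2, 9): 2 < 9, 2+9 = 11, does not pass → Group B.
(1, 3): 1 < 3, 1+3 = 4, does not pass → Group B.
(12, 8): 12 > 8, 12+8 = 20, passes → Group A.
(8, 1): 8 > 1, 8+1 = 9, does not pass → Group B.

Group B, Group B, Group B, Group A, Group B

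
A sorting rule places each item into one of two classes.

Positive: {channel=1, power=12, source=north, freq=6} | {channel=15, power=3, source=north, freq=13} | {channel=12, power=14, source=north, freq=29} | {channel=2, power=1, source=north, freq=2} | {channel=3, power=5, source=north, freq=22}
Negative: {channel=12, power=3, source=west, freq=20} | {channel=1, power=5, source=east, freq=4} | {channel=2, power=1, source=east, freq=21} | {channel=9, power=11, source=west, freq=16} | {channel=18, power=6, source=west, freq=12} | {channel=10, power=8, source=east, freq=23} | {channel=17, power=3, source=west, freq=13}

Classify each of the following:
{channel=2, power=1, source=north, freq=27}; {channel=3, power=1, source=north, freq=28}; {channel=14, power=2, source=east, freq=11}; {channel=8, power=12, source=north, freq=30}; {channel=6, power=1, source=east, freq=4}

Looking at the examples, the only property every 'Positive' case has and every 'Negative' case lacks is: source is north.

Positive, Positive, Negative, Positive, Negative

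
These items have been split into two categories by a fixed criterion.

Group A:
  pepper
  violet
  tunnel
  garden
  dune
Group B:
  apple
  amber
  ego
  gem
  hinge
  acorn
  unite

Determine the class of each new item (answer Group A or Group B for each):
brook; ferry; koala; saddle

The simplest hypothesis consistent with all the labels is: even length.
brook — length 5, hence Group B. ferry — length 5, hence Group B. koala — length 5, hence Group B. saddle — length 6, hence Group A.

Group B, Group B, Group B, Group A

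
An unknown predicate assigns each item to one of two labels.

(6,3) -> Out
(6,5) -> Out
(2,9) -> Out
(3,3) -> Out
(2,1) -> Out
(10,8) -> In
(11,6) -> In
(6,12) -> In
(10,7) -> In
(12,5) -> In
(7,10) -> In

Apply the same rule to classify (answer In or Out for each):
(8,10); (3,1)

The distinguishing property — sum ≥ 17 — holds for all the 'In' cases and none of the 'Out' cases.

In, Out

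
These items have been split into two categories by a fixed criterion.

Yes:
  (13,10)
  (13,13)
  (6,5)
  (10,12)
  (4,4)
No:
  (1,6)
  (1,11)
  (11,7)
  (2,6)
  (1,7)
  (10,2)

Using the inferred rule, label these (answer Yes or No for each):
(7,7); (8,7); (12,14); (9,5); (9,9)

The common property of the 'Yes' items is: |first − second| ≤ 3. No 'No' item has it.

Yes, Yes, Yes, No, Yes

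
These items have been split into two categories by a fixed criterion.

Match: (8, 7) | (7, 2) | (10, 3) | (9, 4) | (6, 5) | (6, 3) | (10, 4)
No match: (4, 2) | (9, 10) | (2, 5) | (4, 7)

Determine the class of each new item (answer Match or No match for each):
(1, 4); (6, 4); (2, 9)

One predicate separates the groups cleanly: first > second AND sum ≥ 7.
(1, 4): No match (1 < 4, 1+4 = 5). (6, 4): Match (6 > 4, 6+4 = 10). (2, 9): No match (2 < 9, 2+9 = 11).

No match, Match, No match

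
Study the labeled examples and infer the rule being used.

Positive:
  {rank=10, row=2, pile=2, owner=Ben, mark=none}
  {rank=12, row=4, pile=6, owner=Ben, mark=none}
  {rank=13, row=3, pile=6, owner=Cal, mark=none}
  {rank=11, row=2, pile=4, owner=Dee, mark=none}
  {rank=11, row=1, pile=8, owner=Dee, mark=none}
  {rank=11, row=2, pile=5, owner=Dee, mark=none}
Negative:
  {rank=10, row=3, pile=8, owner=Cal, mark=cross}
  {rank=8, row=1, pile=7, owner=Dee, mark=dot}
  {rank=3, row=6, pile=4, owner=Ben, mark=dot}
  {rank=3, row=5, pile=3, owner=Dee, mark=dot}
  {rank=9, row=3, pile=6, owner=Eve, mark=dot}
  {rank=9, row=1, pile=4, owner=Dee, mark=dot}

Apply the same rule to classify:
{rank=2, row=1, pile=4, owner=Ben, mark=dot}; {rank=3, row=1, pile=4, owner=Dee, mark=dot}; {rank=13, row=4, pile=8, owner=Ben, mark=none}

Negative, Negative, Positive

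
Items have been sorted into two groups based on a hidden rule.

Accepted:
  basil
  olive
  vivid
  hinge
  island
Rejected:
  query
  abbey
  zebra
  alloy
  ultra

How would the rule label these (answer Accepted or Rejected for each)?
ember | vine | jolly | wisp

Rule: contains 'i'. This holds for each 'Accepted' example and fails for each 'Rejected' one.
ember: no 'i' — does not pass, so Rejected. vine: has 'i' — matches, so Accepted. jolly: no 'i' — does not pass, so Rejected. wisp: has 'i' — matches, so Accepted.

Rejected, Accepted, Rejected, Accepted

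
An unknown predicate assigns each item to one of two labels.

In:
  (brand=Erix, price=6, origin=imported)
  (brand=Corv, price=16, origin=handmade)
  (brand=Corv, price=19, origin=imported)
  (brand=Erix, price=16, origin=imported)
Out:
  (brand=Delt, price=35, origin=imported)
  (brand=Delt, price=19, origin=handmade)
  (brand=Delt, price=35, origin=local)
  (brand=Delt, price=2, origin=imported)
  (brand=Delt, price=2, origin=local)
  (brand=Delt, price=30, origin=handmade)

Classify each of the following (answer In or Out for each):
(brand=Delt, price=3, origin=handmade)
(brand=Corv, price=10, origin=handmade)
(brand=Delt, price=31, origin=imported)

Out, In, Out

The classifier is using: brand is not Delt.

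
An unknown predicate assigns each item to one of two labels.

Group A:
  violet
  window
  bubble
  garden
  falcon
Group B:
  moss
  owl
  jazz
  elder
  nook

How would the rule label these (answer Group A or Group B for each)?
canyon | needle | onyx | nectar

Group A, Group A, Group B, Group A

The common property of the 'Group A' items is: length 6. No 'Group B' item has it.
Group A: canyon, since length 6. Group A: needle, since length 6. Group B: onyx, since length 4. Group A: nectar, since length 6.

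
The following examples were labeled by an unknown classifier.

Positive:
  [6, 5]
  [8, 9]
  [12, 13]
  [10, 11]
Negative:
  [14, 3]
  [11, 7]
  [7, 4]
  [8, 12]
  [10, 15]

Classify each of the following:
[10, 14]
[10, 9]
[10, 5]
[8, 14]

Negative, Positive, Negative, Negative

One predicate separates the groups cleanly: |first − second| ≤ 1.
[10, 14]: |10−14| = 4 — fails this test, so Negative.
[10, 9]: |10−9| = 1 — fits, so Positive.
[10, 5]: |10−5| = 5 — fails this test, so Negative.
[8, 14]: |8−14| = 6 — fails this test, so Negative.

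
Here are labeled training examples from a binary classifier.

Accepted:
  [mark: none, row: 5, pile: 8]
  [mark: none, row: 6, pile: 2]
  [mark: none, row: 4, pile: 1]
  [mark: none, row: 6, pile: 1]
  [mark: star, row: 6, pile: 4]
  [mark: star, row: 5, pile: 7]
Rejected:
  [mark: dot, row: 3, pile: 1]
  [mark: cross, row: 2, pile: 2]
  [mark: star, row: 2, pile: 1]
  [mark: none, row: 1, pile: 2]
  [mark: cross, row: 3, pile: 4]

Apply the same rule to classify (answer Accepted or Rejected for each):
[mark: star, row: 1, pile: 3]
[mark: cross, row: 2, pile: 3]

Rejected, Rejected

One predicate separates the groups cleanly: row ≥ 4.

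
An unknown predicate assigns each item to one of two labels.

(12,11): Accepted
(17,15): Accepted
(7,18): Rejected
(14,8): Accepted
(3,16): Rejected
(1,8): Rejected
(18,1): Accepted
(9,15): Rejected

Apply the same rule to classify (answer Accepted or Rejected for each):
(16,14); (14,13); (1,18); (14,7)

A rule that fits every label: first > second — true of each 'Accepted' example, false of each 'Rejected' one.
(16,14): Accepted (16 > 14).
(14,13): Accepted (14 > 13).
(1,18): Rejected (1 < 18).
(14,7): Accepted (14 > 7).

Accepted, Accepted, Rejected, Accepted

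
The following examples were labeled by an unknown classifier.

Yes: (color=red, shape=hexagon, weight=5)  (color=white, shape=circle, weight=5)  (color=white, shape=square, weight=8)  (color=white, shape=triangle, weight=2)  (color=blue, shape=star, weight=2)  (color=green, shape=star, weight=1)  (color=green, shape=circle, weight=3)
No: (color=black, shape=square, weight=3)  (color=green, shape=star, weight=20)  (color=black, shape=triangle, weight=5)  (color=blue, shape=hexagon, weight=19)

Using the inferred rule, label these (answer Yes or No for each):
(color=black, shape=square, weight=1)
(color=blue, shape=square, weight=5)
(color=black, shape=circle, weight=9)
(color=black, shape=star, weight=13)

The common property of the 'Yes' items is: color is not black AND weight ≤ 8. No 'No' item has it.
(color=black, shape=square, weight=1) — color is black, weight = 1, hence No.
(color=blue, shape=square, weight=5) — color is blue, weight = 5, hence Yes.
(color=black, shape=circle, weight=9) — color is black, weight = 9, hence No.
(color=black, shape=star, weight=13) — color is black, weight = 13, hence No.

No, Yes, No, No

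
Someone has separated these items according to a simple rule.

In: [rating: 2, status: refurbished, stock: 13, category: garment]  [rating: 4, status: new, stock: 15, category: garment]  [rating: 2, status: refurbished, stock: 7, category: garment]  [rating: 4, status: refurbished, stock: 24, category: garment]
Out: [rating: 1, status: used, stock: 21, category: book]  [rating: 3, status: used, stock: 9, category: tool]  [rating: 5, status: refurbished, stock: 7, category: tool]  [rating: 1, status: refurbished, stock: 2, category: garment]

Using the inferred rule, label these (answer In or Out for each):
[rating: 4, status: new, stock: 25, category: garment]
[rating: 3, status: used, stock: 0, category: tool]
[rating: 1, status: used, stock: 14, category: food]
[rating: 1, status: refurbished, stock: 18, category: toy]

A rule that fits every label: rating is even — true of each 'In' example, false of each 'Out' one.

In, Out, Out, Out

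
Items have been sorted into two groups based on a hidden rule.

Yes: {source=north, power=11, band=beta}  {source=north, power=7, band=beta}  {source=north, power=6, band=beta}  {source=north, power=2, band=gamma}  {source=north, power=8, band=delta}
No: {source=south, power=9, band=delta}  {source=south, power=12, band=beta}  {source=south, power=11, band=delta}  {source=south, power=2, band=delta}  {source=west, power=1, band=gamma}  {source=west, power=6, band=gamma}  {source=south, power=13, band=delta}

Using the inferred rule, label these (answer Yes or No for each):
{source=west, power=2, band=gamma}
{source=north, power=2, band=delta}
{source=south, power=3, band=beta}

The classifier is using: source is north.
{source=west, power=2, band=gamma}: source is west, does not pass → No.
{source=north, power=2, band=delta}: source is north, qualifies → Yes.
{source=south, power=3, band=beta}: source is south, does not pass → No.

No, Yes, No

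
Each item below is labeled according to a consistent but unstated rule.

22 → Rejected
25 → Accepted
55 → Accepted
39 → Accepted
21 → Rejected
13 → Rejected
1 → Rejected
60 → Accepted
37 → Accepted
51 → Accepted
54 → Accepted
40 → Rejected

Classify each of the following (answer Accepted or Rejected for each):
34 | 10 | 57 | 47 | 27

Accepted, Rejected, Accepted, Accepted, Accepted

All 'Accepted' examples share one property — digit sum ≥ 5 — and every 'Rejected' example lacks it.
34: digit sum 3+4 = 7 — meets the rule, so Accepted.
10: digit sum 1+0 = 1 — lacks this property, so Rejected.
57: digit sum 5+7 = 12 — meets the rule, so Accepted.
47: digit sum 4+7 = 11 — meets the rule, so Accepted.
27: digit sum 2+7 = 9 — meets the rule, so Accepted.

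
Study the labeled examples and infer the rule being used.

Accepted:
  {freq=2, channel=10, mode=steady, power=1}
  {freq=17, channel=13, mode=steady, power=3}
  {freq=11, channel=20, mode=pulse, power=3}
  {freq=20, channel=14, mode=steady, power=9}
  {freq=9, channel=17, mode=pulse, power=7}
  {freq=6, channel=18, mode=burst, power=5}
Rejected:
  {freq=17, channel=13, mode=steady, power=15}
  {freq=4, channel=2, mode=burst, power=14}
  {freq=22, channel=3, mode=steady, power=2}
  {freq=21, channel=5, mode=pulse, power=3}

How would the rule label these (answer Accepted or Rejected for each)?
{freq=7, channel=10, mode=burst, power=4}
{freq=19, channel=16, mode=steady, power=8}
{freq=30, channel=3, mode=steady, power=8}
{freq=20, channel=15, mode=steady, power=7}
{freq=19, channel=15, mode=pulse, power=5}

Accepted, Accepted, Rejected, Accepted, Accepted

A rule that fits every label: power ≤ 9 AND freq ≤ 20 — true of each 'Accepted' example, false of each 'Rejected' one.
{freq=7, channel=10, mode=burst, power=4}: power = 4, freq = 7, passes → Accepted. {freq=19, channel=16, mode=steady, power=8}: power = 8, freq = 19, passes → Accepted. {freq=30, channel=3, mode=steady, power=8}: power = 8, freq = 30, does not fit → Rejected. {freq=20, channel=15, mode=steady, power=7}: power = 7, freq = 20, passes → Accepted. {freq=19, channel=15, mode=pulse, power=5}: power = 5, freq = 19, passes → Accepted.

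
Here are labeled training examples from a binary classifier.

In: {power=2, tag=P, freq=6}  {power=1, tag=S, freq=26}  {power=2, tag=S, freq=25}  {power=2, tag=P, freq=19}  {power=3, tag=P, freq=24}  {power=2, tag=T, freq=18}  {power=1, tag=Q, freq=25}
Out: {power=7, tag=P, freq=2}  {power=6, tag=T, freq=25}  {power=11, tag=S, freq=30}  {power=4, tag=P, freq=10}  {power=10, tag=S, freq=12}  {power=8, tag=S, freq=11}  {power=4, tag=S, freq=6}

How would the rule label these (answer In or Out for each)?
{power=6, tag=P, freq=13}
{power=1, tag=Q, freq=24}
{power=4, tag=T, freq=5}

Out, In, Out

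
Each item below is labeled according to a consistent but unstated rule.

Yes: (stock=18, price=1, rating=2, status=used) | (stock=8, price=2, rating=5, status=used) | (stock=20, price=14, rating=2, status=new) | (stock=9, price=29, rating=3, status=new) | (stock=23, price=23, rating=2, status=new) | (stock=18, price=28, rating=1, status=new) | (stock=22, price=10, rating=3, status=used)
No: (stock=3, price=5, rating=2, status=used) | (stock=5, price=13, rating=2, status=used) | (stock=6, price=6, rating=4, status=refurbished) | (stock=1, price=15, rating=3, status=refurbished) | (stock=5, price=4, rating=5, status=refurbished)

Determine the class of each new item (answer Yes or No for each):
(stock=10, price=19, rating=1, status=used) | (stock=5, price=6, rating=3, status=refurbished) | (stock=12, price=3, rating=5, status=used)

Yes, No, Yes

One predicate separates the groups cleanly: stock ≥ 8.
(stock=10, price=19, rating=1, status=used) → stock = 10 → Yes. (stock=5, price=6, rating=3, status=refurbished) → stock = 5 → No. (stock=12, price=3, rating=5, status=used) → stock = 12 → Yes.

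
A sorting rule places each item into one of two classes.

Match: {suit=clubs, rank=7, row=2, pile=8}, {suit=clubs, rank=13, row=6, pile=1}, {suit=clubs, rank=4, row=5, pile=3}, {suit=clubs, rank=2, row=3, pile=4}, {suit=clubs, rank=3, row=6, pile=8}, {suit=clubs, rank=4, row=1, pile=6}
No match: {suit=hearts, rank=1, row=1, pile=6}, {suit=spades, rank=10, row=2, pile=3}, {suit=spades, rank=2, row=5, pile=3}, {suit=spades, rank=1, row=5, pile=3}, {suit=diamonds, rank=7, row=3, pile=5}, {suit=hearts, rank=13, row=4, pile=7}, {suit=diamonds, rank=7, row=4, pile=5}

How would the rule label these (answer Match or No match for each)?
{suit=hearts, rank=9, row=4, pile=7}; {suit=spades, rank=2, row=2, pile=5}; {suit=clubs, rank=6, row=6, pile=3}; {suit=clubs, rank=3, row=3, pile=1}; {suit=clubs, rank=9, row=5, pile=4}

'Match' ⟺ suit is clubs.
{suit=hearts, rank=9, row=4, pile=7}: No match (suit is hearts). {suit=spades, rank=2, row=2, pile=5}: No match (suit is spades). {suit=clubs, rank=6, row=6, pile=3}: Match (suit is clubs). {suit=clubs, rank=3, row=3, pile=1}: Match (suit is clubs). {suit=clubs, rank=9, row=5, pile=4}: Match (suit is clubs).

No match, No match, Match, Match, Match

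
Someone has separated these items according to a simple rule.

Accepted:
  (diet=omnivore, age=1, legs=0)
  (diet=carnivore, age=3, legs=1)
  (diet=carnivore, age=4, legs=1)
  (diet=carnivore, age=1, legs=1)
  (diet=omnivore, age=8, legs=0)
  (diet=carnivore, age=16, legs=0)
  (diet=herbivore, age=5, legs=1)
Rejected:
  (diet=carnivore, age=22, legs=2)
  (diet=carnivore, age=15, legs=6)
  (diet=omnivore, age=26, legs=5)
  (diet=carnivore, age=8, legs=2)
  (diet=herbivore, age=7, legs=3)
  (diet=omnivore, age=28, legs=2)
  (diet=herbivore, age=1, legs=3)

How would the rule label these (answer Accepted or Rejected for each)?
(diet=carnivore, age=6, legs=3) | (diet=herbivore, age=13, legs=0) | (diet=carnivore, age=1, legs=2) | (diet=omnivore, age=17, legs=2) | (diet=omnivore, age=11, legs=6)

Rejected, Accepted, Rejected, Rejected, Rejected

The rule appears to be: legs ≤ 1.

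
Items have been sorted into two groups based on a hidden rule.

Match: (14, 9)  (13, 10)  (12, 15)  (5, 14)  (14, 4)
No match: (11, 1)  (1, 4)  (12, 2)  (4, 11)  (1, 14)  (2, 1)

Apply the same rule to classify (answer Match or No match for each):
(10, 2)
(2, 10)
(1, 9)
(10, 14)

The distinguishing property — sum ≥ 18 — holds for all the 'Match' cases and none of the 'No match' cases.

No match, No match, No match, Match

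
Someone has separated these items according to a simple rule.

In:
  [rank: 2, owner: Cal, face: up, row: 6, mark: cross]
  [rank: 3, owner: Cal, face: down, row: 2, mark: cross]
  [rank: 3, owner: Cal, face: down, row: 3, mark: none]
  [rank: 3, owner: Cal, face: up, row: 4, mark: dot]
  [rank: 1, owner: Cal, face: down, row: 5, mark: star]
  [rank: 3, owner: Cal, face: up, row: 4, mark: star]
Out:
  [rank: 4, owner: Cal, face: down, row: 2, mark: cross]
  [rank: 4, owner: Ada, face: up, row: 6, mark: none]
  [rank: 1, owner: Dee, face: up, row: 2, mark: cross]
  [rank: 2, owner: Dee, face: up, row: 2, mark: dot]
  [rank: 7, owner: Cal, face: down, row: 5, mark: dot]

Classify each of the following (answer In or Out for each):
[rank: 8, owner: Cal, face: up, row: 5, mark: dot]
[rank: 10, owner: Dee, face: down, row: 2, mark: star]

The classifier is using: owner is Cal AND rank ≤ 3.

Out, Out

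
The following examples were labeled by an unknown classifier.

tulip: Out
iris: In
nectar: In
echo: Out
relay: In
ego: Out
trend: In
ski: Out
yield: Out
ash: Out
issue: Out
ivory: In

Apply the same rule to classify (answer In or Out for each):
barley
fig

Checking candidate rules against both groups, what survives is: contains 'r'.

In, Out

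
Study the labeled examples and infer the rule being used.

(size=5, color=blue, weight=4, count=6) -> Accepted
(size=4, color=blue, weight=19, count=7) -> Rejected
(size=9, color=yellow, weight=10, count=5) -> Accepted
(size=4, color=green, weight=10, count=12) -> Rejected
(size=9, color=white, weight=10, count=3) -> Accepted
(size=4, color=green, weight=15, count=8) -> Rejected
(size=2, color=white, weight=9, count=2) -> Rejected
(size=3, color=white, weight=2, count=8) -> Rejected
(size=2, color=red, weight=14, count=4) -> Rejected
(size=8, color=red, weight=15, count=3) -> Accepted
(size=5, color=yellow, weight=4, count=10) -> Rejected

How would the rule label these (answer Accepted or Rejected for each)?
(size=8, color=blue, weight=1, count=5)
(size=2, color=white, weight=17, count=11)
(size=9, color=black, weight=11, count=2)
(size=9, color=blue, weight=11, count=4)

Accepted, Rejected, Accepted, Accepted

The distinguishing property — count ≤ 6 AND size ≥ 3 — holds for all the 'Accepted' cases and none of the 'Rejected' cases.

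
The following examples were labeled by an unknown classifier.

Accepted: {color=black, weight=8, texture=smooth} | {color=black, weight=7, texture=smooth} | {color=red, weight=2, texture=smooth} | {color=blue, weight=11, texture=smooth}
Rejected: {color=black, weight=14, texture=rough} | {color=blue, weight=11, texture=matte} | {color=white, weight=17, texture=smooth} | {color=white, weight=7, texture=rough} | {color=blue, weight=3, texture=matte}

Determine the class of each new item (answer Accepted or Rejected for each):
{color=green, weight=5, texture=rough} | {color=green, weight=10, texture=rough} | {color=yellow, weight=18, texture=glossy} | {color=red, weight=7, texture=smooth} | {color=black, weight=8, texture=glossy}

The distinguishing property — texture is smooth AND weight ≤ 11 — holds for all the 'Accepted' cases and none of the 'Rejected' cases.
{color=green, weight=5, texture=rough}: texture is rough, weight = 5, does not pass → Rejected. {color=green, weight=10, texture=rough}: texture is rough, weight = 10, does not pass → Rejected. {color=yellow, weight=18, texture=glossy}: texture is glossy, weight = 18, does not pass → Rejected. {color=red, weight=7, texture=smooth}: texture is smooth, weight = 7, passes → Accepted. {color=black, weight=8, texture=glossy}: texture is glossy, weight = 8, does not pass → Rejected.

Rejected, Rejected, Rejected, Accepted, Rejected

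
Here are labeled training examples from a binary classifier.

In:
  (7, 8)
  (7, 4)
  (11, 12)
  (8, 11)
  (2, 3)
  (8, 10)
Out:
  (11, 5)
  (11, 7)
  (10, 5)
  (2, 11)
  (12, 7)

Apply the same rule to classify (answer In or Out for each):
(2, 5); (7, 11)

All 'In' examples share one property — |first − second| ≤ 3 — and every 'Out' example lacks it.
(2, 5): |2−5| = 3 — passes, so In. (7, 11): |7−11| = 4 — fails the rule, so Out.

In, Out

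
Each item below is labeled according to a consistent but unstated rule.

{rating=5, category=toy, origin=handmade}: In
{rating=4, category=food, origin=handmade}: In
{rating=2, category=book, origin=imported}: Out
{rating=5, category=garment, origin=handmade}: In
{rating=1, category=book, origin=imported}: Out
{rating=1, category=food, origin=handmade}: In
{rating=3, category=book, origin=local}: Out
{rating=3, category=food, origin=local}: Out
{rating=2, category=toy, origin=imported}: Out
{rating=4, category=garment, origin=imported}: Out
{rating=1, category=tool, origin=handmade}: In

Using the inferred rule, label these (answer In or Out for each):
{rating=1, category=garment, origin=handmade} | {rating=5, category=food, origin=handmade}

In, In

Looking at the examples, the only property every 'In' case has and every 'Out' case lacks is: origin is handmade.
In: {rating=1, category=garment, origin=handmade}, since origin is handmade.
In: {rating=5, category=food, origin=handmade}, since origin is handmade.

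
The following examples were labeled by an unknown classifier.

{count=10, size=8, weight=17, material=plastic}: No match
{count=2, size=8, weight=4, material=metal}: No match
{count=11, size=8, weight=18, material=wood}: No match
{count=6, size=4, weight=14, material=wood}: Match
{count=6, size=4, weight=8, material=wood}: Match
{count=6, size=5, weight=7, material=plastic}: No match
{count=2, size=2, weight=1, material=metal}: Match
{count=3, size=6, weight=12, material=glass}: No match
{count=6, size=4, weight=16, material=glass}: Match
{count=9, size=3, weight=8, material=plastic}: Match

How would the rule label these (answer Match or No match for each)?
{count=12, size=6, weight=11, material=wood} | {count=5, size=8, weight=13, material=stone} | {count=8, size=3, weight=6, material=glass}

Rule: size ≤ 4. This holds for each 'Match' example and fails for each 'No match' one.

No match, No match, Match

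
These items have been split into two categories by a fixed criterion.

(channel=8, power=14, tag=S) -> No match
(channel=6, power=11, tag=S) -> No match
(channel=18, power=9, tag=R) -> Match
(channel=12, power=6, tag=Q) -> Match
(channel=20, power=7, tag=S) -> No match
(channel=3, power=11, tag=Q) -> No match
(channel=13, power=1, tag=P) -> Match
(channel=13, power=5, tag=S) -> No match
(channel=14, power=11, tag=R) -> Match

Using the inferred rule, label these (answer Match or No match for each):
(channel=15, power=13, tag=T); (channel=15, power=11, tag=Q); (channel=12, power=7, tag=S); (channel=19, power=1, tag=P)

One predicate separates the groups cleanly: tag is not S AND channel ≥ 6.

Match, Match, No match, Match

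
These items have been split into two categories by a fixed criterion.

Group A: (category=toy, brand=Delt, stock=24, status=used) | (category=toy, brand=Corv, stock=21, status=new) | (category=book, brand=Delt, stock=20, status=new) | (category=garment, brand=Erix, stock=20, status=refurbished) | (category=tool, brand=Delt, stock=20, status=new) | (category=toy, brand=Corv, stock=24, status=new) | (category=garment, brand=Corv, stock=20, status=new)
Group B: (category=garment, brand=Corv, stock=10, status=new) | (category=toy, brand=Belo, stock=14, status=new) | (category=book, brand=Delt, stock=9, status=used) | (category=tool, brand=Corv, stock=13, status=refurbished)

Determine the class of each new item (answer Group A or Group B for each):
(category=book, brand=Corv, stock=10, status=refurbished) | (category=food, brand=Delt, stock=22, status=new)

Group B, Group A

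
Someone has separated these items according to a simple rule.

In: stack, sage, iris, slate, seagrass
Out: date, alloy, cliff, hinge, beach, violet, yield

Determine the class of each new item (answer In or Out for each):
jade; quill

Out, Out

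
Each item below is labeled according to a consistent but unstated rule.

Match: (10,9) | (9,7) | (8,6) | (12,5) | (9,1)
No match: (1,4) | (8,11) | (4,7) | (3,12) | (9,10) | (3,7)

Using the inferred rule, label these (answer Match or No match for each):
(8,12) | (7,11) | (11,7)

Rule: first > second. This holds for each 'Match' example and fails for each 'No match' one.
(8,12) — 8 < 12, hence No match. (7,11) — 7 < 11, hence No match. (11,7) — 11 > 7, hence Match.

No match, No match, Match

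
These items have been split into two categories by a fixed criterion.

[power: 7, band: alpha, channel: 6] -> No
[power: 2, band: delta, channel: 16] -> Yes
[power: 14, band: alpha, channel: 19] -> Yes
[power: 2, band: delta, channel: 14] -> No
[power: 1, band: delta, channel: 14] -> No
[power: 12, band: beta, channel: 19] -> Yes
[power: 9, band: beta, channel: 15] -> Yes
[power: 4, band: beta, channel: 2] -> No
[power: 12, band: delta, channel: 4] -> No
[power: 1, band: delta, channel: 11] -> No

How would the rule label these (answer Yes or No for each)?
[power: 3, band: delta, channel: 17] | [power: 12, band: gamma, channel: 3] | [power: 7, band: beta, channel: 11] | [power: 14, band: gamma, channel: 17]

Yes, No, No, Yes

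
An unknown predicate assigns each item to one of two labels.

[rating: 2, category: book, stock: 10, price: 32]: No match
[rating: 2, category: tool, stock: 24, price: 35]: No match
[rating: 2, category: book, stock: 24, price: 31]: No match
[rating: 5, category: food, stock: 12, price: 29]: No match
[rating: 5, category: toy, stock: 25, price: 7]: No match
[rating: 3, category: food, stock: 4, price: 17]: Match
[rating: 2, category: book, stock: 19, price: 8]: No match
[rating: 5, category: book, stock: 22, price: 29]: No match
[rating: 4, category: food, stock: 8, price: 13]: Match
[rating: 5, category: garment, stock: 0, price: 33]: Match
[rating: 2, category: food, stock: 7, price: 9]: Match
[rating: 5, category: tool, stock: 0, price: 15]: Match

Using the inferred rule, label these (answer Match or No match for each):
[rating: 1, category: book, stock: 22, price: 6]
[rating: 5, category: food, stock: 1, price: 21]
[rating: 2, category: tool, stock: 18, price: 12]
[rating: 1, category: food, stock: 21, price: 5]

The simplest hypothesis consistent with all the labels is: stock ≤ 8.

No match, Match, No match, No match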